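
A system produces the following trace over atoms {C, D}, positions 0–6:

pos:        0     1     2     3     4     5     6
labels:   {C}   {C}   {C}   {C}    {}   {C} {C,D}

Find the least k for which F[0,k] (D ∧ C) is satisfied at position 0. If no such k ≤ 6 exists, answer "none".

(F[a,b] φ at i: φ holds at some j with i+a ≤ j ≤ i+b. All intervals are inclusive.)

Scan j = 0,1,… for (D ∧ C):
  j=0: fails
  j=1: fails
  j=2: fails
  j=3: fails
  j=4: fails
  j=5: fails
  j=6: holds
First hit at j=6, so smallest k = 6-0 = 6.

6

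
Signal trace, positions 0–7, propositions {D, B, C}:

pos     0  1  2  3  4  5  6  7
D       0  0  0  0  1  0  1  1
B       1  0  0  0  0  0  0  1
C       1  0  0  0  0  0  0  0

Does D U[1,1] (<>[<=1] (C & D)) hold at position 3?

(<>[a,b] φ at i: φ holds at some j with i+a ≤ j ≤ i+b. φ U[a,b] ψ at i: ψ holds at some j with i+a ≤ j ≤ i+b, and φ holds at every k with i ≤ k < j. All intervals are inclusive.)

Does not hold

Need some j in [4,4] with <>[<=1] (C & D), and D at every k in [3,j-1].
  j=4: <>[<=1] (C & D) — fails (none in [4,5]).
No j in the window works → until fails.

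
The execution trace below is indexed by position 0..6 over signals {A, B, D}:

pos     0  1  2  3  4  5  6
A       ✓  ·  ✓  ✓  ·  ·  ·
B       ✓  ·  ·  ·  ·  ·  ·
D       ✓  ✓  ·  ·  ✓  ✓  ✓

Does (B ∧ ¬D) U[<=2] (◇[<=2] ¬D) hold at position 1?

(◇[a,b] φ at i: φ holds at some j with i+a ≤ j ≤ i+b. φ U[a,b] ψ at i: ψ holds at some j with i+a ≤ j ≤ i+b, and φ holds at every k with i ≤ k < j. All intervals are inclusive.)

Holds

Need some j in [1,3] with ◇[<=2] ¬D, and (B ∧ ¬D) at every k in [1,j-1].
  j=1: ◇[<=2] ¬D holds; no prefix to check → satisfied.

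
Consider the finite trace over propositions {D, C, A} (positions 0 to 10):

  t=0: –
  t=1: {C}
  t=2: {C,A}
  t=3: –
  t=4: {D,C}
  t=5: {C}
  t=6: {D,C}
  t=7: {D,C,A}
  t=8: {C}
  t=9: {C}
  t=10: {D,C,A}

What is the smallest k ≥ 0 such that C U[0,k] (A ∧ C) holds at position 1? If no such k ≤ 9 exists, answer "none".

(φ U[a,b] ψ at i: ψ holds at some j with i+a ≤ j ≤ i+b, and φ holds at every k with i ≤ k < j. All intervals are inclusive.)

Need earliest j ≥ 1 with (A ∧ C), and C at every k in [1,j-1].
  j=1: rhs fails.
  j=2: rhs holds; lhs holds on [1,1]. k = 1.

1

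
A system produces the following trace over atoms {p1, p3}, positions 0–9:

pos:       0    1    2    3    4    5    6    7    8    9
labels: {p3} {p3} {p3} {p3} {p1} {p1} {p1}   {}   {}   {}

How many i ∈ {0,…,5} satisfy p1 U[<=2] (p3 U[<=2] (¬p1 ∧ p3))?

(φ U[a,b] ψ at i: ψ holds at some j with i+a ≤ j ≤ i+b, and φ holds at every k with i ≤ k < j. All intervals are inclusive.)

Evaluate at each i in [0,5]:
  i=0: ✓ (rhs at j=0)
  i=1: ✓ (rhs at j=1)
  i=2: ✓ (rhs at j=2)
  i=3: ✓ (rhs at j=3)
  i=4: ✗ (no rhs in [4,6])
  i=5: ✗ (no rhs in [5,7])
Positions where it holds: {0, 1, 2, 3} → 4.

4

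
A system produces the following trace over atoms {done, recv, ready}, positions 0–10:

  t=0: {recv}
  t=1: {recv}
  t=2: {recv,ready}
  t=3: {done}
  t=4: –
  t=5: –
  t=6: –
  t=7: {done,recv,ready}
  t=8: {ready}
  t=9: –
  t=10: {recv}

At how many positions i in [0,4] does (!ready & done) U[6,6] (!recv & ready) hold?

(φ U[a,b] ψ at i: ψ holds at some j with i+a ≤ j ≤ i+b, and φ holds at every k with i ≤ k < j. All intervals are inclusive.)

Evaluate at each i in [0,4]:
  i=0: ✗ (no rhs in [6,6])
  i=1: ✗ (no rhs in [7,7])
  i=2: ✗ (lhs fails at k=2 before rhs at j=8)
  i=3: ✗ (no rhs in [9,9])
  i=4: ✗ (no rhs in [10,10])
Positions where it holds: {} → 0.

0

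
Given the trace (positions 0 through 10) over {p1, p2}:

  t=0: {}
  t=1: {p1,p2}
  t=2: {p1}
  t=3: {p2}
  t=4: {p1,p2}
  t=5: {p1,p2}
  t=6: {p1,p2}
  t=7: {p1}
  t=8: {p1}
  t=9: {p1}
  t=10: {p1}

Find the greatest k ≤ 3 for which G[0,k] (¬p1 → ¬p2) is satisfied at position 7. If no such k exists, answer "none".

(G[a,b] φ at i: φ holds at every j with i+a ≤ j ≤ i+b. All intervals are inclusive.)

3

(¬p1 → ¬p2) must hold from j=7 onward; find where it first fails.
  j=7: holds
  j=8: holds
  j=9: holds
  j=10: holds
Holds through j=10; largest k = 3.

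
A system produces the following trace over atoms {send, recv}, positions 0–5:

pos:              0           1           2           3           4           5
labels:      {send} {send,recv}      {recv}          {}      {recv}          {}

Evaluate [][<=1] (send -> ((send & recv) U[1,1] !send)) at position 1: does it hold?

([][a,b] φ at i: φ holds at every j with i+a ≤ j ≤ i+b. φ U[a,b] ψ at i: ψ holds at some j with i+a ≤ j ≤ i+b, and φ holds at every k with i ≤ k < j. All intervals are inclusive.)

Check (send -> ((send & recv) U[1,1] !send)) at every j in [1,2]:
  j=1: antecedent true; consequent holds → ✓
  j=2: antecedent false → ✓
All positions satisfy it → formula holds.

Yes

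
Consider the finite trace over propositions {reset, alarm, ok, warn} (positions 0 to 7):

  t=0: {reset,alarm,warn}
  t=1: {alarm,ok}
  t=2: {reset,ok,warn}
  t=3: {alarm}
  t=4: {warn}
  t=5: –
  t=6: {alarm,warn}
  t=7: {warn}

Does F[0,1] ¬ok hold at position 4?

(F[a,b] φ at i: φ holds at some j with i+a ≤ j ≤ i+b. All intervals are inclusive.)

Check ¬ok at each j in [4,5]:
  j=4: true
  j=5: true
Found at j=4 → formula holds.

Holds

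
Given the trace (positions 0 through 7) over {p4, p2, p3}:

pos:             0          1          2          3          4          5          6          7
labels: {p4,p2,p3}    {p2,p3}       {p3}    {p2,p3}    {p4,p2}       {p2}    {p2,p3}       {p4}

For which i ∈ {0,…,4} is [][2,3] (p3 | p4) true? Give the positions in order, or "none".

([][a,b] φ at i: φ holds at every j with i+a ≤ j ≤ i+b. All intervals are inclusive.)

Evaluate at each i in [0,4]:
  i=0: ✓ (all of [2,3])
  i=1: ✓ (all of [3,4])
  i=2: ✗ (fails at j=5)
  i=3: ✗ (fails at j=5)
  i=4: ✓ (all of [6,7])

0, 1, 4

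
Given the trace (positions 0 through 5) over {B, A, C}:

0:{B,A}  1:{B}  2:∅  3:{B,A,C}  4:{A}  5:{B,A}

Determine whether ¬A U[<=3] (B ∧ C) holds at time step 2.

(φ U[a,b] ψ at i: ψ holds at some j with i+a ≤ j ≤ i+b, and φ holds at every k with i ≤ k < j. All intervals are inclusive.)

Yes

Need some j in [2,5] with (B ∧ C), and ¬A at every k in [2,j-1].
  j=2: (B ∧ C) false.
  j=3: (B ∧ C) holds; ¬A holds at every k in [2,2] → satisfied.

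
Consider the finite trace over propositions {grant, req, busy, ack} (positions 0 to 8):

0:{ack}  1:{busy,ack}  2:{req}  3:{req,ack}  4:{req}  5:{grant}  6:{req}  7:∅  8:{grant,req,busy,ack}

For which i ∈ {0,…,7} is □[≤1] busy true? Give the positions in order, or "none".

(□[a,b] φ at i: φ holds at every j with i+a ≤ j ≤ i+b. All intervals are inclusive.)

Evaluate at each i in [0,7]:
  i=0: ✗ (fails at j=0)
  i=1: ✗ (fails at j=2)
  i=2: ✗ (fails at j=2)
  i=3: ✗ (fails at j=3)
  i=4: ✗ (fails at j=4)
  i=5: ✗ (fails at j=5)
  i=6: ✗ (fails at j=6)
  i=7: ✗ (fails at j=7)

none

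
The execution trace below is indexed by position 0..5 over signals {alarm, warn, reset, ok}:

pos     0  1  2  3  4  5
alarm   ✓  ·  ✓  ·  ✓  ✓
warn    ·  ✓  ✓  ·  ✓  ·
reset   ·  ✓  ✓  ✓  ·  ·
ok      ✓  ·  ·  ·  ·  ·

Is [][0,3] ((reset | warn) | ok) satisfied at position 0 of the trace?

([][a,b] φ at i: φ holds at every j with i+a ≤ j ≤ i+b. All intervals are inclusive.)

True

Check ((reset | warn) | ok) at every j in [0,3]:
  j=0: true
  j=1: true
  j=2: true
  j=3: true
All positions satisfy it → formula holds.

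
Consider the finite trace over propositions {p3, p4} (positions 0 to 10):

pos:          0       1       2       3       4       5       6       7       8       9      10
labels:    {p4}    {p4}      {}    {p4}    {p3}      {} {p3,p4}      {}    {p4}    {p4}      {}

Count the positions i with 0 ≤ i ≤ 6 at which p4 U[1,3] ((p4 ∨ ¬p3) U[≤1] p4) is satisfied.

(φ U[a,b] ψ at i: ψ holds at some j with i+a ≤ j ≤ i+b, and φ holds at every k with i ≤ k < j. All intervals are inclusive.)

3

Evaluate at each i in [0,6]:
  i=0: ✓ (rhs at j=1; lhs holds on [0,0])
  i=1: ✓ (rhs at j=2; lhs holds on [1,1])
  i=2: ✗ (lhs fails at k=2 before rhs at j=3)
  i=3: ✗ (lhs fails at k=4 before rhs at j=5)
  i=4: ✗ (lhs fails at k=4 before rhs at j=5)
  i=5: ✗ (lhs fails at k=5 before rhs at j=6)
  i=6: ✓ (rhs at j=7; lhs holds on [6,6])
Positions where it holds: {0, 1, 6} → 3.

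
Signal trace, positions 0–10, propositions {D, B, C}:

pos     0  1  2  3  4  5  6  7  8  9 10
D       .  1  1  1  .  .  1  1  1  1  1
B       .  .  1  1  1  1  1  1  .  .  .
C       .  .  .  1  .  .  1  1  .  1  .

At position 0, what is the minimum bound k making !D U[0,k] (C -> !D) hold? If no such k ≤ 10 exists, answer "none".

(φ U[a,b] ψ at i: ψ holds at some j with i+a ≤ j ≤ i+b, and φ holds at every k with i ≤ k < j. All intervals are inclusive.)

Need earliest j ≥ 0 with (C -> !D), and !D at every k in [0,j-1].
  j=0: rhs holds (empty prefix). k = 0.

0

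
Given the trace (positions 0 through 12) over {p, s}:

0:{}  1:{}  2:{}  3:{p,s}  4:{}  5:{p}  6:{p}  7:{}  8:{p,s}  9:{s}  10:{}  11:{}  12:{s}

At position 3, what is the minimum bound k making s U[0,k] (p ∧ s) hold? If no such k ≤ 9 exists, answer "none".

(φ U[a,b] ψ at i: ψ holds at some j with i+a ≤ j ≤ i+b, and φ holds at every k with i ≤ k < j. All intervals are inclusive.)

Need earliest j ≥ 3 with (p ∧ s), and s at every k in [3,j-1].
  j=3: rhs holds (empty prefix). k = 0.

0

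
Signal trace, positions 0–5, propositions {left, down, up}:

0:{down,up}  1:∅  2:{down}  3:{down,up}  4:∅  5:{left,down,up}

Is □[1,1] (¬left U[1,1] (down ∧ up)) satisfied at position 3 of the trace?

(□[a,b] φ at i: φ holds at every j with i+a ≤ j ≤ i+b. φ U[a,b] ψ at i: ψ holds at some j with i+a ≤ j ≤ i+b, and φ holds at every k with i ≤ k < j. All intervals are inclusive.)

Check (¬left U[1,1] (down ∧ up)) at every j in [4,4]:
  j=4: holds
All positions satisfy it → formula holds.

True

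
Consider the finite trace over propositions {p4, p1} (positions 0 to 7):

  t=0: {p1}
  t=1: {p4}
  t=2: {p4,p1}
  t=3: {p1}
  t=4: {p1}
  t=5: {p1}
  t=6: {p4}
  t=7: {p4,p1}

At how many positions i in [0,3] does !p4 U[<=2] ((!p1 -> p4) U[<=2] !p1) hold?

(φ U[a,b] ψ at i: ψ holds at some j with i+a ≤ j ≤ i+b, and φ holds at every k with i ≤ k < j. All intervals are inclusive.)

3

Evaluate at each i in [0,3]:
  i=0: ✓ (rhs at j=0)
  i=1: ✓ (rhs at j=1)
  i=2: ✗ (lhs fails at k=2 before rhs at j=4)
  i=3: ✓ (rhs at j=4; lhs holds on [3,3])
Positions where it holds: {0, 1, 3} → 3.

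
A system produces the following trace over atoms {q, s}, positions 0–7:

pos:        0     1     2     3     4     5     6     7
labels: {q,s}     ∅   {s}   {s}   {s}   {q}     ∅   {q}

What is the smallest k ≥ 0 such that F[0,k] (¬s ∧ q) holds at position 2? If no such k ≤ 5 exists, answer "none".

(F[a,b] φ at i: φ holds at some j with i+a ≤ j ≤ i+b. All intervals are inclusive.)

3

Scan j = 2,3,… for (¬s ∧ q):
  j=2: fails
  j=3: fails
  j=4: fails
  j=5: holds
First hit at j=5, so smallest k = 5-2 = 3.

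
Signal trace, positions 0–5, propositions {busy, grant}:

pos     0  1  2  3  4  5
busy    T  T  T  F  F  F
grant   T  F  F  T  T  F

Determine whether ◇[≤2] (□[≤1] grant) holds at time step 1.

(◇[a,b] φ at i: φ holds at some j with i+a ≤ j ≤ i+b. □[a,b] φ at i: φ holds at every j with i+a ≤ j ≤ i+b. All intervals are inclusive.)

True

Check □[≤1] grant at each j in [1,3]:
  j=1: fails at 1
  j=2: fails at 2
  j=3: holds on [3,4]
Found at j=3 → formula holds.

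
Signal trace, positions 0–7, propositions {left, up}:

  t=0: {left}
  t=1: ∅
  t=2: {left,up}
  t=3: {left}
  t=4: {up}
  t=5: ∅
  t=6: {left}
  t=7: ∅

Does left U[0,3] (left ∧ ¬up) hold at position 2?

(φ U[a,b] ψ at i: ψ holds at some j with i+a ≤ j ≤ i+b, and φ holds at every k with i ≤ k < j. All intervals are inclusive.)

Holds

Need some j in [2,5] with (left ∧ ¬up), and left at every k in [2,j-1].
  j=2: (left ∧ ¬up) false.
  j=3: (left ∧ ¬up) holds; left holds at every k in [2,2] → satisfied.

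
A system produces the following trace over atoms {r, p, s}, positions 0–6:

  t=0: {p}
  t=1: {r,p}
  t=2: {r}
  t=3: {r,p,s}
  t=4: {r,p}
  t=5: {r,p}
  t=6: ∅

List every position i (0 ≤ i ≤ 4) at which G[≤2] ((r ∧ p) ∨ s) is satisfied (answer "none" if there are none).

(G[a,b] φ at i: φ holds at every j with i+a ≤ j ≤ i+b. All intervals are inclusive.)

Evaluate at each i in [0,4]:
  i=0: ✗ (fails at j=0)
  i=1: ✗ (fails at j=2)
  i=2: ✗ (fails at j=2)
  i=3: ✓ (all of [3,5])
  i=4: ✗ (fails at j=6)

3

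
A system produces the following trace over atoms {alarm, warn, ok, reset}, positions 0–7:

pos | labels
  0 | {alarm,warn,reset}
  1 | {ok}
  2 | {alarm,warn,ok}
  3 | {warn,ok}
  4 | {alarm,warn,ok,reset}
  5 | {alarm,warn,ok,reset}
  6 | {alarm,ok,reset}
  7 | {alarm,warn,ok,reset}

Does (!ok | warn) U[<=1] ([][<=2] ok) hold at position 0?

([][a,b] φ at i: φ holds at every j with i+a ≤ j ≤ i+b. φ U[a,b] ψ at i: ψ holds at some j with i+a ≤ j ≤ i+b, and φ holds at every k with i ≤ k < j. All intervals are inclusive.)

Need some j in [0,1] with [][<=2] ok, and (!ok | warn) at every k in [0,j-1].
  j=0: [][<=2] ok — fails at 0.
  j=1: [][<=2] ok holds; (!ok | warn) holds at every k in [0,0] → satisfied.

Yes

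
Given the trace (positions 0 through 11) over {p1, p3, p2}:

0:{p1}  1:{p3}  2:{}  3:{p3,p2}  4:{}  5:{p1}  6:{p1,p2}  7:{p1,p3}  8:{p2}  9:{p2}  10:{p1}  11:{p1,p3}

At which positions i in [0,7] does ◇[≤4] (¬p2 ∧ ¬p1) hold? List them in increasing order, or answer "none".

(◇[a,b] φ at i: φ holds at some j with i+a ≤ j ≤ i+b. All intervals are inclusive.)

0, 1, 2, 3, 4

Evaluate at each i in [0,7]:
  i=0: ✓ (witness j=1)
  i=1: ✓ (witness j=1)
  i=2: ✓ (witness j=2)
  i=3: ✓ (witness j=4)
  i=4: ✓ (witness j=4)
  i=5: ✗ (none in [5,9])
  i=6: ✗ (none in [6,10])
  i=7: ✗ (none in [7,11])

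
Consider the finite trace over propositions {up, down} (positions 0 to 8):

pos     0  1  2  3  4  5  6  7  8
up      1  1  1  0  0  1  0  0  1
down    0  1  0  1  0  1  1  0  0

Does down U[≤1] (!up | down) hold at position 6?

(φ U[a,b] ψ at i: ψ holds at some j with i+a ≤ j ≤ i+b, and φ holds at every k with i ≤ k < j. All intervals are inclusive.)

Holds

Need some j in [6,7] with (!up | down), and down at every k in [6,j-1].
  j=6: (!up | down) holds; no prefix to check → satisfied.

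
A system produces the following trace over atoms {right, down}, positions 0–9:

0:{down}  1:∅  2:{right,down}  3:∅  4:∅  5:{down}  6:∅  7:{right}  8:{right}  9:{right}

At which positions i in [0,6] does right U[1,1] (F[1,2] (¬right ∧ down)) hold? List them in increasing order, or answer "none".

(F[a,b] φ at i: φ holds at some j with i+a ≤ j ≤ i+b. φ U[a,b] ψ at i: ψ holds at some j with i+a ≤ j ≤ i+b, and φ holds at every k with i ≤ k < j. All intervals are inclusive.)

Evaluate at each i in [0,6]:
  i=0: ✗ (no rhs in [1,1])
  i=1: ✗ (no rhs in [2,2])
  i=2: ✓ (rhs at j=3; lhs holds on [2,2])
  i=3: ✗ (lhs fails at k=3 before rhs at j=4)
  i=4: ✗ (no rhs in [5,5])
  i=5: ✗ (no rhs in [6,6])
  i=6: ✗ (no rhs in [7,7])

2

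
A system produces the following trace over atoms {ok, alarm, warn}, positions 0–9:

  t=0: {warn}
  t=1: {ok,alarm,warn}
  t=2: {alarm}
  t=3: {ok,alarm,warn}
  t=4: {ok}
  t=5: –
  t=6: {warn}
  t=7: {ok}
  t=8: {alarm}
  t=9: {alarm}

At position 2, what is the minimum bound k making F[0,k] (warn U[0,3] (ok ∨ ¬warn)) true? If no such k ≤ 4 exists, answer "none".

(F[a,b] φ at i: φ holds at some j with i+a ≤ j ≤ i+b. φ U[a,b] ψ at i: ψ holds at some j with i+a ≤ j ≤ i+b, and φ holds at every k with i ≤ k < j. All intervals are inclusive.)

0

Scan j = 2,3,… for (warn U[0,3] (ok ∨ ¬warn)):
  j=2: holds
First hit at j=2, so smallest k = 2-2 = 0.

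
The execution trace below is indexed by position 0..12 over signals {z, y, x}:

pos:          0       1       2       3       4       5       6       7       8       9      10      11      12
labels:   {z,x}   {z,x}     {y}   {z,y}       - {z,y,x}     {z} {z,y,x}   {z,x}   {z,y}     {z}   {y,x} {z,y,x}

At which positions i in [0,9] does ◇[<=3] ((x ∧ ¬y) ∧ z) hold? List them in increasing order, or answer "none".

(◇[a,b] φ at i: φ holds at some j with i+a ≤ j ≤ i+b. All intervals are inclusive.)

0, 1, 5, 6, 7, 8

Evaluate at each i in [0,9]:
  i=0: ✓ (witness j=0)
  i=1: ✓ (witness j=1)
  i=2: ✗ (none in [2,5])
  i=3: ✗ (none in [3,6])
  i=4: ✗ (none in [4,7])
  i=5: ✓ (witness j=8)
  i=6: ✓ (witness j=8)
  i=7: ✓ (witness j=8)
  i=8: ✓ (witness j=8)
  i=9: ✗ (none in [9,12])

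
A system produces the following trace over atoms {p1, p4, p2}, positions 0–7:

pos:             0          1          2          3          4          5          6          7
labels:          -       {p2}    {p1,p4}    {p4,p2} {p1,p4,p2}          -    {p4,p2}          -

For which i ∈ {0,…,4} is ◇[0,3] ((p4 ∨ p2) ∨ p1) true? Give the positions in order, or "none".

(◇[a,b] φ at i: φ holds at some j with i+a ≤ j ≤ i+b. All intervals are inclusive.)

Evaluate at each i in [0,4]:
  i=0: ✓ (witness j=1)
  i=1: ✓ (witness j=1)
  i=2: ✓ (witness j=2)
  i=3: ✓ (witness j=3)
  i=4: ✓ (witness j=4)

0, 1, 2, 3, 4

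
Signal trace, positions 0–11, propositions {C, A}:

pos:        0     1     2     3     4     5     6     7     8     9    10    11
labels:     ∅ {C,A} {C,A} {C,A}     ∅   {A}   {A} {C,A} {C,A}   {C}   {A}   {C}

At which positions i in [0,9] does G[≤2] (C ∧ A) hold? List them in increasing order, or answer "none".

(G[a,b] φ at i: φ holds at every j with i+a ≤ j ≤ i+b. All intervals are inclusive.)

1

Evaluate at each i in [0,9]:
  i=0: ✗ (fails at j=0)
  i=1: ✓ (all of [1,3])
  i=2: ✗ (fails at j=4)
  i=3: ✗ (fails at j=4)
  i=4: ✗ (fails at j=4)
  i=5: ✗ (fails at j=5)
  i=6: ✗ (fails at j=6)
  i=7: ✗ (fails at j=9)
  i=8: ✗ (fails at j=9)
  i=9: ✗ (fails at j=9)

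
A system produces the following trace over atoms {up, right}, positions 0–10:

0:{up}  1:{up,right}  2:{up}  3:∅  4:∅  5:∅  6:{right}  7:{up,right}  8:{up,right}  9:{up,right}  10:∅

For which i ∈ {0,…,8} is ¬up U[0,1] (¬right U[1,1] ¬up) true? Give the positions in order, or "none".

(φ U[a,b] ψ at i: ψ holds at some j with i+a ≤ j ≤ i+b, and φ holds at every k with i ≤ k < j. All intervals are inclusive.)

2, 3, 4, 5

Evaluate at each i in [0,8]:
  i=0: ✗ (no rhs in [0,1])
  i=1: ✗ (lhs fails at k=1 before rhs at j=2)
  i=2: ✓ (rhs at j=2)
  i=3: ✓ (rhs at j=3)
  i=4: ✓ (rhs at j=4)
  i=5: ✓ (rhs at j=5)
  i=6: ✗ (no rhs in [6,7])
  i=7: ✗ (no rhs in [7,8])
  i=8: ✗ (no rhs in [8,9])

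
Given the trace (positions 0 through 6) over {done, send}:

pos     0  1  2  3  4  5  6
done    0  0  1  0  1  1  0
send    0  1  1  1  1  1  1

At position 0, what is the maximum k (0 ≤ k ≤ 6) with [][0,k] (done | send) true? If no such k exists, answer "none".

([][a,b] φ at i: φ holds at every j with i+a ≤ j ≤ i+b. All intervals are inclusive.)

(done | send) must hold from j=0 onward; find where it first fails.
  j=0: fails → no k works.

none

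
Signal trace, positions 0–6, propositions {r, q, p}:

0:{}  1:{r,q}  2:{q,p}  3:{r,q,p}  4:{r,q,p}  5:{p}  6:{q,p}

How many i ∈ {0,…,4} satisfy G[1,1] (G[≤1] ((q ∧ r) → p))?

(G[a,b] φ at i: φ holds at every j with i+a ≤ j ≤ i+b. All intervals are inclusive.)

4

Evaluate at each i in [0,4]:
  i=0: ✗ (fails at j=1)
  i=1: ✓ (all of [2,2])
  i=2: ✓ (all of [3,3])
  i=3: ✓ (all of [4,4])
  i=4: ✓ (all of [5,5])
Positions where it holds: {1, 2, 3, 4} → 4.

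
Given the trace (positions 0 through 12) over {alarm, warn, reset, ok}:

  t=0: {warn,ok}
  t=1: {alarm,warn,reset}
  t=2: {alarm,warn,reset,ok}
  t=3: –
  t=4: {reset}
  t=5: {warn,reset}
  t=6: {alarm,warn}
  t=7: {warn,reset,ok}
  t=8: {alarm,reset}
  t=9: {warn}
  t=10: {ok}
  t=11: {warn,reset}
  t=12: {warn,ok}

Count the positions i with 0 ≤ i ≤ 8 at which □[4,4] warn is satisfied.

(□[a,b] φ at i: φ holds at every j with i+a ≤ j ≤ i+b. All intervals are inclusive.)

6

Evaluate at each i in [0,8]:
  i=0: ✗ (fails at j=4)
  i=1: ✓ (all of [5,5])
  i=2: ✓ (all of [6,6])
  i=3: ✓ (all of [7,7])
  i=4: ✗ (fails at j=8)
  i=5: ✓ (all of [9,9])
  i=6: ✗ (fails at j=10)
  i=7: ✓ (all of [11,11])
  i=8: ✓ (all of [12,12])
Positions where it holds: {1, 2, 3, 5, 7, 8} → 6.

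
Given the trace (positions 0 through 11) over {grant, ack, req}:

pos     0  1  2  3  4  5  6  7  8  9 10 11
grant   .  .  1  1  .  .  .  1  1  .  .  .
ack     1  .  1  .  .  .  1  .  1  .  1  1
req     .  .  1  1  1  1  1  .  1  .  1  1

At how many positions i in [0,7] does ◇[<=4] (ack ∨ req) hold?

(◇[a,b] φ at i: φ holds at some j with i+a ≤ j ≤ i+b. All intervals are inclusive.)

Evaluate at each i in [0,7]:
  i=0: ✓ (witness j=0)
  i=1: ✓ (witness j=2)
  i=2: ✓ (witness j=2)
  i=3: ✓ (witness j=3)
  i=4: ✓ (witness j=4)
  i=5: ✓ (witness j=5)
  i=6: ✓ (witness j=6)
  i=7: ✓ (witness j=8)
Positions where it holds: {0, 1, 2, 3, 4, 5, 6, 7} → 8.

8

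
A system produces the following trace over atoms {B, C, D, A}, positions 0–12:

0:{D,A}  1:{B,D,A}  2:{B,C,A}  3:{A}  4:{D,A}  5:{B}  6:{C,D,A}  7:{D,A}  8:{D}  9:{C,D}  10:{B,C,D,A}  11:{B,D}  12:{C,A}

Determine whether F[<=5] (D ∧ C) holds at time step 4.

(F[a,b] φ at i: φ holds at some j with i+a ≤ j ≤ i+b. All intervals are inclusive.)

Holds

Check (D ∧ C) at each j in [4,9]:
  j=4: false
  j=5: false
  j=6: true
  j=7: false
  j=8: false
  j=9: true
Found at j=6 → formula holds.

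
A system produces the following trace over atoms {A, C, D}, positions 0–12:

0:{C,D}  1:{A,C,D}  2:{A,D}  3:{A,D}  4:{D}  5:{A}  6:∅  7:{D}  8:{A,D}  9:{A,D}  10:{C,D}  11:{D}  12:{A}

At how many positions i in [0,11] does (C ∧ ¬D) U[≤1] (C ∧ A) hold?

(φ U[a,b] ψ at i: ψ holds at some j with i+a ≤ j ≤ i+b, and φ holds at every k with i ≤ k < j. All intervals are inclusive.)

1

Evaluate at each i in [0,11]:
  i=0: ✗ (lhs fails at k=0 before rhs at j=1)
  i=1: ✓ (rhs at j=1)
  i=2: ✗ (no rhs in [2,3])
  i=3: ✗ (no rhs in [3,4])
  i=4: ✗ (no rhs in [4,5])
  i=5: ✗ (no rhs in [5,6])
  i=6: ✗ (no rhs in [6,7])
  i=7: ✗ (no rhs in [7,8])
  i=8: ✗ (no rhs in [8,9])
  i=9: ✗ (no rhs in [9,10])
  i=10: ✗ (no rhs in [10,11])
  i=11: ✗ (no rhs in [11,12])
Positions where it holds: {1} → 1.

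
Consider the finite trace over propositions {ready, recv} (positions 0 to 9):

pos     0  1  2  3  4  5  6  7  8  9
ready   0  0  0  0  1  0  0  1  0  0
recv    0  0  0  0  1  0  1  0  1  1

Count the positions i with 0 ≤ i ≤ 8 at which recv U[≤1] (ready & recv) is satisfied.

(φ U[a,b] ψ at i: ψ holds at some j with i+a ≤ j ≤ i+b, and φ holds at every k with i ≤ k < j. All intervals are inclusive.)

Evaluate at each i in [0,8]:
  i=0: ✗ (no rhs in [0,1])
  i=1: ✗ (no rhs in [1,2])
  i=2: ✗ (no rhs in [2,3])
  i=3: ✗ (lhs fails at k=3 before rhs at j=4)
  i=4: ✓ (rhs at j=4)
  i=5: ✗ (no rhs in [5,6])
  i=6: ✗ (no rhs in [6,7])
  i=7: ✗ (no rhs in [7,8])
  i=8: ✗ (no rhs in [8,9])
Positions where it holds: {4} → 1.

1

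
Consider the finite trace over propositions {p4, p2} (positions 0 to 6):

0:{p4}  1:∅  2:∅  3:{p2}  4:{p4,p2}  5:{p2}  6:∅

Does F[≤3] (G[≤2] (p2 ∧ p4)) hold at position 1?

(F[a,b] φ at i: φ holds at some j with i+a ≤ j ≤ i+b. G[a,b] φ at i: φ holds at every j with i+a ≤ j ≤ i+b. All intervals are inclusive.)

Check G[≤2] (p2 ∧ p4) at each j in [1,4]:
  j=1: fails at 1
  j=2: fails at 2
  j=3: fails at 3
  j=4: fails at 5
No position in the window satisfies it → formula fails.

No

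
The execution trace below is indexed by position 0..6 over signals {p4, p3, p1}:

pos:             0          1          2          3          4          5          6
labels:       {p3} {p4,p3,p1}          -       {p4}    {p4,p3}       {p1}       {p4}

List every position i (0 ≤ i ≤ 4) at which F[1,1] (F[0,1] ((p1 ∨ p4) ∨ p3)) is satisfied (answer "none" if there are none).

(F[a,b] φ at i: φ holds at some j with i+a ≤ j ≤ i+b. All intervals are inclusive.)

Evaluate at each i in [0,4]:
  i=0: ✓ (witness j=1)
  i=1: ✓ (witness j=2)
  i=2: ✓ (witness j=3)
  i=3: ✓ (witness j=4)
  i=4: ✓ (witness j=5)

0, 1, 2, 3, 4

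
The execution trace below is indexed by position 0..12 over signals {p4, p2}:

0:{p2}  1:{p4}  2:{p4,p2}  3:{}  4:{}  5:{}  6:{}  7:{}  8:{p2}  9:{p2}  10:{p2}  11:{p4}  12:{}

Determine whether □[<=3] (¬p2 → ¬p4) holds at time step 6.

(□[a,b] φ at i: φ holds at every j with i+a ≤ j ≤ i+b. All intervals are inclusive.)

Yes

Check (¬p2 → ¬p4) at every j in [6,9]:
  j=6: antecedent true; consequent true → ✓
  j=7: antecedent true; consequent true → ✓
  j=8: antecedent false → ✓
  j=9: antecedent false → ✓
All positions satisfy it → formula holds.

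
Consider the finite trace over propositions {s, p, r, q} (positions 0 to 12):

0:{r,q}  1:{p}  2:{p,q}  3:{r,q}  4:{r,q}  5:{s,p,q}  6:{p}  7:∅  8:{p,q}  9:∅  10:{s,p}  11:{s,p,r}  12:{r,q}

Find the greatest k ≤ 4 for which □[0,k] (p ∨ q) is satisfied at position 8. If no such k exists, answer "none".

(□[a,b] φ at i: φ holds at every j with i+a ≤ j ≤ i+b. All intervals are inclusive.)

(p ∨ q) must hold from j=8 onward; find where it first fails.
  j=8: holds
  j=9: fails
Holds on [8,8], so largest k = 0.

0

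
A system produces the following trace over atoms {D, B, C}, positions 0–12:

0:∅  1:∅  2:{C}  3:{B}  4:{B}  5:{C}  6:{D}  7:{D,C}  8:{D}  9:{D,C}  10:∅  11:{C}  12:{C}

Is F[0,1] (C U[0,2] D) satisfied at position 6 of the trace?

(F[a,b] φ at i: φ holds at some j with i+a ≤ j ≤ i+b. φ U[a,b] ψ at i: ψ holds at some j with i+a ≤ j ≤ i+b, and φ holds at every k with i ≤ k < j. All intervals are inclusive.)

Check (C U[0,2] D) at each j in [6,7]:
  j=6: holds
  j=7: holds
Found at j=6 → formula holds.

Yes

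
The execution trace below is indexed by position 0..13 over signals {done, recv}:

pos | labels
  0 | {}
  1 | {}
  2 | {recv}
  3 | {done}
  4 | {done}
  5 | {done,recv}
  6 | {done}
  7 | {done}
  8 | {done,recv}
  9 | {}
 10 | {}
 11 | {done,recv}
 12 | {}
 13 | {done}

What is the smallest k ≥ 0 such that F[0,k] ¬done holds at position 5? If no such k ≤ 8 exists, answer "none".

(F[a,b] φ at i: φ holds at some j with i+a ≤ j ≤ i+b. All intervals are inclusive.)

4

Scan j = 5,6,… for ¬done:
  j=5: fails
  j=6: fails
  j=7: fails
  j=8: fails
  j=9: holds
First hit at j=9, so smallest k = 9-5 = 4.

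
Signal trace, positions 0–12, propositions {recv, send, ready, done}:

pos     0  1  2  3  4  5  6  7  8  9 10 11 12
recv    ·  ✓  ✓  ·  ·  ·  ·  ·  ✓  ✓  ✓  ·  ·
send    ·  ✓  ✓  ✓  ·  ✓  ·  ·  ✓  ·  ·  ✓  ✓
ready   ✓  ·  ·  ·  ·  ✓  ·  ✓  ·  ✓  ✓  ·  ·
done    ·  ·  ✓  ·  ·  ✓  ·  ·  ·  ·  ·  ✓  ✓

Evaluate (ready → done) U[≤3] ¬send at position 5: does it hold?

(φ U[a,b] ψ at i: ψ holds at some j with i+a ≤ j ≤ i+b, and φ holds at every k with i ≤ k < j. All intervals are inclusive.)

Need some j in [5,8] with ¬send, and (ready → done) at every k in [5,j-1].
  j=5: ¬send false.
  j=6: ¬send holds; (ready → done) holds at every k in [5,5] → satisfied.

Yes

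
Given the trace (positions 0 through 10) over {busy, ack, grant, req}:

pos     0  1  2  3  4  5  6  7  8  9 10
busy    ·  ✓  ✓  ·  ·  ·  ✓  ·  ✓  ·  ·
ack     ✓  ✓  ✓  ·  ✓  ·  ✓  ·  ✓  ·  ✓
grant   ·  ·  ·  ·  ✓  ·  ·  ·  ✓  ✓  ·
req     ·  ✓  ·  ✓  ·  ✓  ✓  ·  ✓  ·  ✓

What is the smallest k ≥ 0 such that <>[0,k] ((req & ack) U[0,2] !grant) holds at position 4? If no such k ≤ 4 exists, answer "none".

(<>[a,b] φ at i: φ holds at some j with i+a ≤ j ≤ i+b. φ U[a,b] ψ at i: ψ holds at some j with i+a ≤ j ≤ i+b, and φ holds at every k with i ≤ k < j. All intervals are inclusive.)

Scan j = 4,5,… for ((req & ack) U[0,2] !grant):
  j=4: fails
  j=5: holds
First hit at j=5, so smallest k = 5-4 = 1.

1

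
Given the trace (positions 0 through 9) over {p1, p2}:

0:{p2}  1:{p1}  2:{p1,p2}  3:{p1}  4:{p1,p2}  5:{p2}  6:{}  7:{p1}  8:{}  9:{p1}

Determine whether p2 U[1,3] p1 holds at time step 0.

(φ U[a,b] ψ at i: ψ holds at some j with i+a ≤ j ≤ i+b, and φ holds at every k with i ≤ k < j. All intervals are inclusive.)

Need some j in [1,3] with p1, and p2 at every k in [0,j-1].
  j=1: p1 holds; p2 holds at every k in [0,0] → satisfied.

Holds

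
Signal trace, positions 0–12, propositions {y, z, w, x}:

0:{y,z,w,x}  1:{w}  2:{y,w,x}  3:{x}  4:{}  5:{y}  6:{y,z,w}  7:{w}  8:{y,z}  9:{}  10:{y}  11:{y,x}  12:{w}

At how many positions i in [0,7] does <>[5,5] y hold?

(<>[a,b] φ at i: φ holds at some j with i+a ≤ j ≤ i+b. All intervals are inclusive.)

5

Evaluate at each i in [0,7]:
  i=0: ✓ (witness j=5)
  i=1: ✓ (witness j=6)
  i=2: ✗ (none in [7,7])
  i=3: ✓ (witness j=8)
  i=4: ✗ (none in [9,9])
  i=5: ✓ (witness j=10)
  i=6: ✓ (witness j=11)
  i=7: ✗ (none in [12,12])
Positions where it holds: {0, 1, 3, 5, 6} → 5.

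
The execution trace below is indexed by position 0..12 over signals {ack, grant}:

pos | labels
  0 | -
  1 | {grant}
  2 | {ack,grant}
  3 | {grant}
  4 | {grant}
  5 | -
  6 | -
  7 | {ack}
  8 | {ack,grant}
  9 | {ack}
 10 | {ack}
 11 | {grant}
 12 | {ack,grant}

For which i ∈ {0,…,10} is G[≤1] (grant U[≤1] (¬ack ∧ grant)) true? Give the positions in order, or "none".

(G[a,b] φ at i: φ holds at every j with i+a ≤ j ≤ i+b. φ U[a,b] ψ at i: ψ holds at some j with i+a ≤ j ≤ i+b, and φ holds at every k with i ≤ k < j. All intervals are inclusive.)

Evaluate at each i in [0,10]:
  i=0: ✗ (fails at j=0)
  i=1: ✓ (all of [1,2])
  i=2: ✓ (all of [2,3])
  i=3: ✓ (all of [3,4])
  i=4: ✗ (fails at j=5)
  i=5: ✗ (fails at j=5)
  i=6: ✗ (fails at j=6)
  i=7: ✗ (fails at j=7)
  i=8: ✗ (fails at j=8)
  i=9: ✗ (fails at j=9)
  i=10: ✗ (fails at j=10)

1, 2, 3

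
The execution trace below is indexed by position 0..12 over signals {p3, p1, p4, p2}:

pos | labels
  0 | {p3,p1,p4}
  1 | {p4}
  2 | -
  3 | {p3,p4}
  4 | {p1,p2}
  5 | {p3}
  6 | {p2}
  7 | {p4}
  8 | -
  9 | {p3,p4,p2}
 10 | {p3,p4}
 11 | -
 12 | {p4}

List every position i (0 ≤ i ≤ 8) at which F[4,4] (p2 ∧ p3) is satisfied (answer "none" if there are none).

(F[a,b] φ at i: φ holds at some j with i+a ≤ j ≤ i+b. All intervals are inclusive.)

Evaluate at each i in [0,8]:
  i=0: ✗ (none in [4,4])
  i=1: ✗ (none in [5,5])
  i=2: ✗ (none in [6,6])
  i=3: ✗ (none in [7,7])
  i=4: ✗ (none in [8,8])
  i=5: ✓ (witness j=9)
  i=6: ✗ (none in [10,10])
  i=7: ✗ (none in [11,11])
  i=8: ✗ (none in [12,12])

5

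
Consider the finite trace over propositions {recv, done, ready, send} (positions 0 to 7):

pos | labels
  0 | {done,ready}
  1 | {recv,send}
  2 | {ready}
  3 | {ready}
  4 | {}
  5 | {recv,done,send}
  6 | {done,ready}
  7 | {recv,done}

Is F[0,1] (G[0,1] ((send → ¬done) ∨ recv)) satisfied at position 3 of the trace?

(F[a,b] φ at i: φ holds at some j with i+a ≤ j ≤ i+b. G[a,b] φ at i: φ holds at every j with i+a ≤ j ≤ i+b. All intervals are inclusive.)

Holds

Check G[0,1] ((send → ¬done) ∨ recv) at each j in [3,4]:
  j=3: holds on [3,4]
  j=4: holds on [4,5]
Found at j=3 → formula holds.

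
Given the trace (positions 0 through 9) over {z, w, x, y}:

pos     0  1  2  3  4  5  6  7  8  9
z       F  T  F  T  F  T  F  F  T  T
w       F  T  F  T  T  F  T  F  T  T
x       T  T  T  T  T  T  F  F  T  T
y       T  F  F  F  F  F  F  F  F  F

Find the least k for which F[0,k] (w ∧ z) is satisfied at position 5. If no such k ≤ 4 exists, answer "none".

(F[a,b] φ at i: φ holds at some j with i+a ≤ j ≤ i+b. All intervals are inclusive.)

Scan j = 5,6,… for (w ∧ z):
  j=5: fails
  j=6: fails
  j=7: fails
  j=8: holds
First hit at j=8, so smallest k = 8-5 = 3.

3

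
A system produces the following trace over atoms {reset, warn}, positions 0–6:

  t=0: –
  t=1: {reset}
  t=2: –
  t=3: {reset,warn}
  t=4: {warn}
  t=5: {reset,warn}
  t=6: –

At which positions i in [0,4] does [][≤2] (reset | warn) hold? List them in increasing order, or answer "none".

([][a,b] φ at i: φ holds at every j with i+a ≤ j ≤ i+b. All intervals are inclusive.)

3

Evaluate at each i in [0,4]:
  i=0: ✗ (fails at j=0)
  i=1: ✗ (fails at j=2)
  i=2: ✗ (fails at j=2)
  i=3: ✓ (all of [3,5])
  i=4: ✗ (fails at j=6)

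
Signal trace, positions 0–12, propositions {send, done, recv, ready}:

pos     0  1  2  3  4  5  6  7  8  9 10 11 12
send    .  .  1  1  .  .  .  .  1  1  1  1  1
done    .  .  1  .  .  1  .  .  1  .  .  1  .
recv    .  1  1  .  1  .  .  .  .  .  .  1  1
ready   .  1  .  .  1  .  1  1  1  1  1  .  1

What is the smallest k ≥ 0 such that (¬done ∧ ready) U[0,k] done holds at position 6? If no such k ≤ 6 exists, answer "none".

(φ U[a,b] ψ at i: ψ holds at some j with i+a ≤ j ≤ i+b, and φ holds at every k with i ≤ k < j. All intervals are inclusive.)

Need earliest j ≥ 6 with done, and (¬done ∧ ready) at every k in [6,j-1].
  j=6: rhs fails.
  j=7: rhs fails.
  j=8: rhs holds; lhs holds on [6,7]. k = 2.

2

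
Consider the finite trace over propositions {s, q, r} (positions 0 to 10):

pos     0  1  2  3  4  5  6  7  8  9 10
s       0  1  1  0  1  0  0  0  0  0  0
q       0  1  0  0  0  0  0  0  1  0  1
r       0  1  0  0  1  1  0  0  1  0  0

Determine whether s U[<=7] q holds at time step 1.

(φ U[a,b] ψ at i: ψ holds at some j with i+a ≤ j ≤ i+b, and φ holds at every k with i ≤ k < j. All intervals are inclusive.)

Holds

Need some j in [1,8] with q, and s at every k in [1,j-1].
  j=1: q holds; no prefix to check → satisfied.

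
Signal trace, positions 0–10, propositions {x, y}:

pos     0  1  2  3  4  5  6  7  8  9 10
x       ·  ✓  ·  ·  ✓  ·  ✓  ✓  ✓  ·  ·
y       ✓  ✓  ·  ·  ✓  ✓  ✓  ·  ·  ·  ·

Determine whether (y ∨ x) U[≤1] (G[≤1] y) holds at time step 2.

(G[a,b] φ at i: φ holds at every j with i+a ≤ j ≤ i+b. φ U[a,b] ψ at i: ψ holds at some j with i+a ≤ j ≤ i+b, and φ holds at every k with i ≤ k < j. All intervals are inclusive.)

False

Need some j in [2,3] with G[≤1] y, and (y ∨ x) at every k in [2,j-1].
  j=2: G[≤1] y — fails at 2.
  j=3: G[≤1] y — fails at 3.
No j in the window works → until fails.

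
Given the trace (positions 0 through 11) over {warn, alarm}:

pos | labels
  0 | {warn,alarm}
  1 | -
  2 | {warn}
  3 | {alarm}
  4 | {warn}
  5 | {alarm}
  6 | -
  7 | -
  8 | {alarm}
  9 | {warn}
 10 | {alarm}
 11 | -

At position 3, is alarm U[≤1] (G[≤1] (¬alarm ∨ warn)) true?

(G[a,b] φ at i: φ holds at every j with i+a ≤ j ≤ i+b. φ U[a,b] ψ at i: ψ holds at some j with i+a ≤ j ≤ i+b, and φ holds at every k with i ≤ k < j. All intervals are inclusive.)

Does not hold

Need some j in [3,4] with G[≤1] (¬alarm ∨ warn), and alarm at every k in [3,j-1].
  j=3: G[≤1] (¬alarm ∨ warn) — fails at 3.
  j=4: G[≤1] (¬alarm ∨ warn) — fails at 5.
No j in the window works → until fails.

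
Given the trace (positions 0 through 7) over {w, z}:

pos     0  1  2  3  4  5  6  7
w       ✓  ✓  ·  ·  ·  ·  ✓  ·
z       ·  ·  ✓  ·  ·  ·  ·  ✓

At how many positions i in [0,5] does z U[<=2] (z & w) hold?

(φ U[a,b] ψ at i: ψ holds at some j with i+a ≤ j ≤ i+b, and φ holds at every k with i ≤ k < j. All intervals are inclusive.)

0

Evaluate at each i in [0,5]:
  i=0: ✗ (no rhs in [0,2])
  i=1: ✗ (no rhs in [1,3])
  i=2: ✗ (no rhs in [2,4])
  i=3: ✗ (no rhs in [3,5])
  i=4: ✗ (no rhs in [4,6])
  i=5: ✗ (no rhs in [5,7])
Positions where it holds: {} → 0.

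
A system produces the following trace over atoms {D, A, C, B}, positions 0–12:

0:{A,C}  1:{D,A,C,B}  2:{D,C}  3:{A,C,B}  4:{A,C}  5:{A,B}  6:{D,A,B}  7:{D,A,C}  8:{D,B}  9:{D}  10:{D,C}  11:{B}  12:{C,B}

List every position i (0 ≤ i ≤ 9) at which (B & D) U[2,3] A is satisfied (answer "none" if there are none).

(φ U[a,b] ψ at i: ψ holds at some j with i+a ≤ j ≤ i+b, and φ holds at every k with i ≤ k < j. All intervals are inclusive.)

Evaluate at each i in [0,9]:
  i=0: ✗ (lhs fails at k=0 before rhs at j=3)
  i=1: ✗ (lhs fails at k=2 before rhs at j=3)
  i=2: ✗ (lhs fails at k=2 before rhs at j=4)
  i=3: ✗ (lhs fails at k=3 before rhs at j=5)
  i=4: ✗ (lhs fails at k=4 before rhs at j=6)
  i=5: ✗ (lhs fails at k=5 before rhs at j=7)
  i=6: ✗ (no rhs in [8,9])
  i=7: ✗ (no rhs in [9,10])
  i=8: ✗ (no rhs in [10,11])
  i=9: ✗ (no rhs in [11,12])

none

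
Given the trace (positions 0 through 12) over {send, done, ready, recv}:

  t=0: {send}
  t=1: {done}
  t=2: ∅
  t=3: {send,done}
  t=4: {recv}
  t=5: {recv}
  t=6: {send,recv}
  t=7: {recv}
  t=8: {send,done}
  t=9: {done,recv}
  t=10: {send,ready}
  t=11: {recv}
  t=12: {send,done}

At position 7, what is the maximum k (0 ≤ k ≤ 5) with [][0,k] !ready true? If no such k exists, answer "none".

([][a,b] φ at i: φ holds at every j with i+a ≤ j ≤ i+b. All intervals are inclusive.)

!ready must hold from j=7 onward; find where it first fails.
  j=7: holds
  j=8: holds
  j=9: holds
  j=10: fails
Holds on [7,9], so largest k = 2.

2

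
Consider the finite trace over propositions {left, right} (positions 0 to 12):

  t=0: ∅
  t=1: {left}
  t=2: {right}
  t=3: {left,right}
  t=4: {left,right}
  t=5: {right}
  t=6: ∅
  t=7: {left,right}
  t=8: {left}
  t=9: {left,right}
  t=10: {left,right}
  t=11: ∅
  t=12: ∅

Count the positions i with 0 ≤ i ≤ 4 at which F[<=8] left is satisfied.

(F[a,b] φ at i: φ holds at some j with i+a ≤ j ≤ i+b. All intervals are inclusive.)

5

Evaluate at each i in [0,4]:
  i=0: ✓ (witness j=1)
  i=1: ✓ (witness j=1)
  i=2: ✓ (witness j=3)
  i=3: ✓ (witness j=3)
  i=4: ✓ (witness j=4)
Positions where it holds: {0, 1, 2, 3, 4} → 5.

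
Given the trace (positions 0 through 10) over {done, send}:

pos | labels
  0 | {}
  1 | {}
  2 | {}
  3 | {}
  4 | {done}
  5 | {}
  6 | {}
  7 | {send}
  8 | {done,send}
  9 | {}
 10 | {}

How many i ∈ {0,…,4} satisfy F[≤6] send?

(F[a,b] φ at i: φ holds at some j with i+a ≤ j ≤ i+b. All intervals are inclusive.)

Evaluate at each i in [0,4]:
  i=0: ✗ (none in [0,6])
  i=1: ✓ (witness j=7)
  i=2: ✓ (witness j=7)
  i=3: ✓ (witness j=7)
  i=4: ✓ (witness j=7)
Positions where it holds: {1, 2, 3, 4} → 4.

4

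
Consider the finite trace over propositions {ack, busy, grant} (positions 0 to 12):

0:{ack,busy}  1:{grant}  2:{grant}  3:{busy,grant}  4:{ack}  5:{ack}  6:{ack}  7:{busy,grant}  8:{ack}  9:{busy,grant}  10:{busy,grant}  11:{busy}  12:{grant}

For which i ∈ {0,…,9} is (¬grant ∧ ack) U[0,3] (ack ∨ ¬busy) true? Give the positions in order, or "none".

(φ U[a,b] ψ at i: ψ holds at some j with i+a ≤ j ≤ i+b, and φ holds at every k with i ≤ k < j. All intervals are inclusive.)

Evaluate at each i in [0,9]:
  i=0: ✓ (rhs at j=0)
  i=1: ✓ (rhs at j=1)
  i=2: ✓ (rhs at j=2)
  i=3: ✗ (lhs fails at k=3 before rhs at j=4)
  i=4: ✓ (rhs at j=4)
  i=5: ✓ (rhs at j=5)
  i=6: ✓ (rhs at j=6)
  i=7: ✗ (lhs fails at k=7 before rhs at j=8)
  i=8: ✓ (rhs at j=8)
  i=9: ✗ (lhs fails at k=9 before rhs at j=12)

0, 1, 2, 4, 5, 6, 8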